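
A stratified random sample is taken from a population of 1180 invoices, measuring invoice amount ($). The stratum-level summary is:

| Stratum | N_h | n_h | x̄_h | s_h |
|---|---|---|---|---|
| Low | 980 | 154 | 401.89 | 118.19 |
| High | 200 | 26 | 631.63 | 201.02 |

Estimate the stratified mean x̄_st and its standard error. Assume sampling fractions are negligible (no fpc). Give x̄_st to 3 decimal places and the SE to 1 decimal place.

x̄_st = Σ W_h x̄_h = (980·401.89 + 200·631.63)/1180 = 440.82898
V̂(x̄_st) = Σ W_h² s_h²/n_h, with W_h = N_h/N and N = 1180:
  stratum Low: (980/1180)²·118.19²/154 = 62.5646
  stratum High: (200/1180)²·201.02²/26 = 44.6479
V̂(x̄_st) = 107.213
SE(x̄_st) = √107.213 = 10.3543

x̄_st ≈ 440.829, SE ≈ 10.4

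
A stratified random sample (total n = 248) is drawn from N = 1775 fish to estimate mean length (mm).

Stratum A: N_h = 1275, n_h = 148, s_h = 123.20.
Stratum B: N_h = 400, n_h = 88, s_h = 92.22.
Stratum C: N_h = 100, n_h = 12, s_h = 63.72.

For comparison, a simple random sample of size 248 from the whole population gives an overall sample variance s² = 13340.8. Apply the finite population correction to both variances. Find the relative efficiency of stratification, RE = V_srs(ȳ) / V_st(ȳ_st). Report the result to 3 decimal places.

RE ≈ 0.898

V̂(ȳ_st) = Σ W_h² (1 − n_h/N_h) s_h²/n_h, with W_h = N_h/N and N = 1775:
  stratum A: (1275/1775)²·(1 − 148/1275)·123.20²/148 = 46.7732
  stratum B: (400/1775)²·(1 − 88/400)·92.22²/88 = 3.82812
  stratum C: (100/1775)²·(1 − 12/100)·63.72²/12 = 0.945053
V_st = 51.5464
V_srs = (1 − 248/1775)·13340.8/248 = 46.2776
Relative efficiency = V_srs / V_st = 46.2776/51.5464 = 0.8978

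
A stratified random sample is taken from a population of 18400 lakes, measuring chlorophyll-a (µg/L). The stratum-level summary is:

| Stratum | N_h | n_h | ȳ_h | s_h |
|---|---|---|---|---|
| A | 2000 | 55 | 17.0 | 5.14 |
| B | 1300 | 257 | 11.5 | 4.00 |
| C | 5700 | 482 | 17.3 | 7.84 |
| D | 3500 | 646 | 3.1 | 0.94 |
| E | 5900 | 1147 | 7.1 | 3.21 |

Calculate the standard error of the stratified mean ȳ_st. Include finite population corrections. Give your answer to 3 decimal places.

V̂(ȳ_st) = Σ W_h² (1 − n_h/N_h) s_h²/n_h, with W_h = N_h/N and N = 18400:
  stratum A: (2000/18400)²·(1 − 55/2000)·5.14²/55 = 0.00551922
  stratum B: (1300/18400)²·(1 − 257/1300)·4.00²/257 = 0.000249332
  stratum C: (5700/18400)²·(1 − 482/5700)·7.84²/482 = 0.0112028
  stratum D: (3500/18400)²·(1 − 646/3500)·0.94²/646 = 4.03561e-05
  stratum E: (5900/18400)²·(1 − 1147/5900)·3.21²/1147 = 0.000744099
V̂(ȳ_st) = 0.0177559
SE(ȳ_st) = √0.0177559 = 0.133251

SE(ȳ_st) ≈ 0.133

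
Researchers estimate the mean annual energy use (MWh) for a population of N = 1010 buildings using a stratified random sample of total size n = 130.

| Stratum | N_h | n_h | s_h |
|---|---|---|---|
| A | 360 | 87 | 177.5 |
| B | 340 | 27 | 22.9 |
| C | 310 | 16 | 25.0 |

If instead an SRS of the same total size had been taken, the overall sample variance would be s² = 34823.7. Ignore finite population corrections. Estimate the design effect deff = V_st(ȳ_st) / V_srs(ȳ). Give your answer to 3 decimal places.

V̂(ȳ_st) = Σ W_h² s_h²/n_h, with W_h = N_h/N and N = 1010:
  stratum A: (360/1010)²·177.5²/87 = 46.0087
  stratum B: (340/1010)²·22.9²/27 = 2.20101
  stratum C: (310/1010)²·25.0²/16 = 3.67994
V_st = 51.8896
V_srs = s²/n = 34823.7/130 = 267.875
deff = V_st / V_srs = 51.8896/267.875 = 0.1937

deff ≈ 0.194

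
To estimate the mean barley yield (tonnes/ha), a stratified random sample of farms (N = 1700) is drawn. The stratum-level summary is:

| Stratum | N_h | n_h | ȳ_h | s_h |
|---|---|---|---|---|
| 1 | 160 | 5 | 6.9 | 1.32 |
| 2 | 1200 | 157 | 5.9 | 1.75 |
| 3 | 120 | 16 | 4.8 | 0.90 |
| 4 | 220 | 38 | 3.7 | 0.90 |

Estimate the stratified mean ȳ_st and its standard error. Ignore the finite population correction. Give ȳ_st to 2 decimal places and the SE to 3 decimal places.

ȳ_st = Σ W_h ȳ_h = (160·6.9 + 1200·5.9 + 120·4.8 + 220·3.7)/1700 = 5.63176
V̂(ȳ_st) = Σ W_h² s_h²/n_h, with W_h = N_h/N and N = 1700:
  stratum 1: (160/1700)²·1.32²/5 = 0.00308688
  stratum 2: (1200/1700)²·1.75²/157 = 0.00971944
  stratum 3: (120/1700)²·0.90²/16 = 0.000252249
  stratum 4: (220/1700)²·0.90²/38 = 0.000356984
V̂(ȳ_st) = 0.0134156
SE(ȳ_st) = √0.0134156 = 0.115826

ȳ_st ≈ 5.63, SE ≈ 0.116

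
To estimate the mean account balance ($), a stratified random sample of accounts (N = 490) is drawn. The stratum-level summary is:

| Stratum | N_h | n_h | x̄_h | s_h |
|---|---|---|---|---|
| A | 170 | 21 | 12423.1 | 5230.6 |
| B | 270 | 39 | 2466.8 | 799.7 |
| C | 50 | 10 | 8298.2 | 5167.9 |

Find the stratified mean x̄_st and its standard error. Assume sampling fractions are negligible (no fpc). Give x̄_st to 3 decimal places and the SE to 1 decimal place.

x̄_st = Σ W_h x̄_h = (170·12423.1 + 270·2466.8 + 50·8298.2)/490 = 6516.06735
V̂(x̄_st) = Σ W_h² s_h²/n_h, with W_h = N_h/N and N = 490:
  stratum A: (170/490)²·5230.6²/21 = 156816
  stratum B: (270/490)²·799.7²/39 = 4978.8
  stratum C: (50/490)²·5167.9²/10 = 27808.4
V̂(x̄_st) = 189603
SE(x̄_st) = √189603 = 435.434

x̄_st ≈ 6516.067, SE ≈ 435.4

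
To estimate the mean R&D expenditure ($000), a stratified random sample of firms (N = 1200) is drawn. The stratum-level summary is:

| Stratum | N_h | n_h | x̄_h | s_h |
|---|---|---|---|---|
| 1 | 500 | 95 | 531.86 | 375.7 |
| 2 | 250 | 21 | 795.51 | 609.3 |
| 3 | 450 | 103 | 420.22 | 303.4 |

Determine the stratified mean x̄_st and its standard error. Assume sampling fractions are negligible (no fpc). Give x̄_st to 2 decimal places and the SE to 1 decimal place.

x̄_st = Σ W_h x̄_h = (500·531.86 + 250·795.51 + 450·420.22)/1200 = 544.92208
V̂(x̄_st) = Σ W_h² s_h²/n_h, with W_h = N_h/N and N = 1200:
  stratum 1: (500/1200)²·375.7²/95 = 257.95
  stratum 2: (250/1200)²·609.3²/21 = 767.292
  stratum 3: (450/1200)²·303.4²/103 = 125.677
V̂(x̄_st) = 1150.92
SE(x̄_st) = √1150.92 = 33.9252

x̄_st ≈ 544.92, SE ≈ 33.9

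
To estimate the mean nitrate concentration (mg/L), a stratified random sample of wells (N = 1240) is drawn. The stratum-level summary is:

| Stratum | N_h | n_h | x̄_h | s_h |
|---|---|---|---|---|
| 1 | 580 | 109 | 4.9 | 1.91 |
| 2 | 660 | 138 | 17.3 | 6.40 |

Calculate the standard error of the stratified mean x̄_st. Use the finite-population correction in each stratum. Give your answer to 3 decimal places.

SE(x̄_st) ≈ 0.269

V̂(x̄_st) = Σ W_h² (1 − n_h/N_h) s_h²/n_h, with W_h = N_h/N and N = 1240:
  stratum 1: (580/1240)²·(1 − 109/580)·1.91²/109 = 0.00594629
  stratum 2: (660/1240)²·(1 − 138/660)·6.40²/138 = 0.0665046
V̂(x̄_st) = 0.0724509
SE(x̄_st) = √0.0724509 = 0.269167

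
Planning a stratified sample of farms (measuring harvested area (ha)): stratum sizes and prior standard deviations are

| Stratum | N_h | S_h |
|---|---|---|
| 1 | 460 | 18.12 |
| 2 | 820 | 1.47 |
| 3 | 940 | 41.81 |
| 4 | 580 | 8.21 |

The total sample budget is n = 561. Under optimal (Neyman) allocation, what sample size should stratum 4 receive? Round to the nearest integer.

Neyman allocation: n_h = n · N_h S_h / Σ N_i S_i, with n = 561.
  stratum 1: N_h·S_h = 460·18.12 = 8335.20
  stratum 2: N_h·S_h = 820·1.47 = 1205.40
  stratum 3: N_h·S_h = 940·41.81 = 39301.40
  stratum 4: N_h·S_h = 580·8.21 = 4761.80
Σ N_h S_h = 53603.80
n for stratum 4 = 561·4761.80/53603.80 = 49.835 → 50

50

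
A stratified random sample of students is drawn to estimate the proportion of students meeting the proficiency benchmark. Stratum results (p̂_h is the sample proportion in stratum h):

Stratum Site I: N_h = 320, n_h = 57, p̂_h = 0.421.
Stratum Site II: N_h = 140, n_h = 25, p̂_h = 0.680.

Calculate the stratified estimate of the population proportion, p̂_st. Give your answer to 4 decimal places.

N = 460; stratum weights W_h = N_h/N.
p̂_st = Σ W_h p̂_h = (320·0.421 + 140·0.680)/460 = 0.49983

p̂_st ≈ 0.4998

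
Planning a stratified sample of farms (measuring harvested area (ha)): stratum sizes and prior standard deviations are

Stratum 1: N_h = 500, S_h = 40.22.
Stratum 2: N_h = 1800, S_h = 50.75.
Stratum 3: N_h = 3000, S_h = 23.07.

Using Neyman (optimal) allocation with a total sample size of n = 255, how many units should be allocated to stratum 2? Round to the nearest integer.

Neyman allocation: n_h = n · N_h S_h / Σ N_i S_i, with n = 255.
  stratum 1: N_h·S_h = 500·40.22 = 20110.00
  stratum 2: N_h·S_h = 1800·50.75 = 91350.00
  stratum 3: N_h·S_h = 3000·23.07 = 69210.00
Σ N_h S_h = 180670.00
n for stratum 2 = 255·91350.00/180670.00 = 128.933 → 129

129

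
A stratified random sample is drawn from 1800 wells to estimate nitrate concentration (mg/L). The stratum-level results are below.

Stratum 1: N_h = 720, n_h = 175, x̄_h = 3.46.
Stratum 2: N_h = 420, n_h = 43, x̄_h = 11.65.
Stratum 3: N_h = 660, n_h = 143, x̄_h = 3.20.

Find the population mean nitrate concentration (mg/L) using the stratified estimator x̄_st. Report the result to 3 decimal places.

x̄_st ≈ 5.276

N = Σ N_h = 1800. Stratum weights W_h = N_h/N.
x̄_st = (720·3.46 + 420·11.65 + 660·3.20) / 1800 = 5.27567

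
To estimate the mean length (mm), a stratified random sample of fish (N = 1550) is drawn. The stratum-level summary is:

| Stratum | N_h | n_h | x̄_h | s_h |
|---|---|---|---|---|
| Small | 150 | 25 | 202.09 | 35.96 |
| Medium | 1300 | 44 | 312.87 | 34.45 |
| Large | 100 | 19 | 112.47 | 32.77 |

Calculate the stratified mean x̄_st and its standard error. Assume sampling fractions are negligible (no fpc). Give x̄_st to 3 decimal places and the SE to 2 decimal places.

x̄_st ≈ 289.220, SE ≈ 4.44

x̄_st = Σ W_h x̄_h = (150·202.09 + 1300·312.87 + 100·112.47)/1550 = 289.22032
V̂(x̄_st) = Σ W_h² s_h²/n_h, with W_h = N_h/N and N = 1550:
  stratum Small: (150/1550)²·35.96²/25 = 0.484416
  stratum Medium: (1300/1550)²·34.45²/44 = 18.9736
  stratum Large: (100/1550)²·32.77²/19 = 0.235253
V̂(x̄_st) = 19.6932
SE(x̄_st) = √19.6932 = 4.43771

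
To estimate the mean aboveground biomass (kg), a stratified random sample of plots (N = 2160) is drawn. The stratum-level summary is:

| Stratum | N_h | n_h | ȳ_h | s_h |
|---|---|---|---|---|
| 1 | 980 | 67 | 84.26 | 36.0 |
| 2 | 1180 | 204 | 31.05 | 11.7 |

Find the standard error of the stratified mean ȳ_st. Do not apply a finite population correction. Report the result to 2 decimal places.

SE(ȳ_st) ≈ 2.04

V̂(ȳ_st) = Σ W_h² s_h²/n_h, with W_h = N_h/N and N = 2160:
  stratum 1: (980/2160)²·36.0²/67 = 3.98176
  stratum 2: (1180/2160)²·11.7²/204 = 0.200262
V̂(ȳ_st) = 4.18202
SE(ȳ_st) = √4.18202 = 2.045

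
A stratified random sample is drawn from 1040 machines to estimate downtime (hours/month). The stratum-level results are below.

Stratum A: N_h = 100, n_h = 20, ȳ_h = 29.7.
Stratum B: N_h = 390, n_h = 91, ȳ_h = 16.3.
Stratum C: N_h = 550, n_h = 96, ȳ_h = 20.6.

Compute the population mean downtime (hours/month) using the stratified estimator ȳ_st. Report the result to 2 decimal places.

ȳ_st ≈ 19.86

N = Σ N_h = 1040. Stratum weights W_h = N_h/N.
ȳ_st = (100·29.7 + 390·16.3 + 550·20.6) / 1040 = 19.8625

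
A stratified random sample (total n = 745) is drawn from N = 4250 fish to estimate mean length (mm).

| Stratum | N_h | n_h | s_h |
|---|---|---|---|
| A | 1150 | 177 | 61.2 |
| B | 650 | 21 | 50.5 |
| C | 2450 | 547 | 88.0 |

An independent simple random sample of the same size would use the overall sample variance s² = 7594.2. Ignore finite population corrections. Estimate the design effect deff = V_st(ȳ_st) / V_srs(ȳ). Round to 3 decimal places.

V̂(ȳ_st) = Σ W_h² s_h²/n_h, with W_h = N_h/N and N = 4250:
  stratum A: (1150/4250)²·61.2²/177 = 1.54934
  stratum B: (650/4250)²·50.5²/21 = 2.84061
  stratum C: (2450/4250)²·88.0²/547 = 4.7047
V_st = 9.09466
V_srs = s²/n = 7594.2/745 = 10.1936
deff = V_st / V_srs = 9.09466/10.1936 = 0.8922

deff ≈ 0.892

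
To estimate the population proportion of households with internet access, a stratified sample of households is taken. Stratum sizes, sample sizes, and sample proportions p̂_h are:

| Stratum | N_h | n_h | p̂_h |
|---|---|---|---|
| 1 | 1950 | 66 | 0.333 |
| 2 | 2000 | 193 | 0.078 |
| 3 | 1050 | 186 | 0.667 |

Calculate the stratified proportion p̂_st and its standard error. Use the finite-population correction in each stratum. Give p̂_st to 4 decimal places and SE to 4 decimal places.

N = 5000; stratum weights W_h = N_h/N.
p̂_st = Σ W_h p̂_h = (1950·0.333 + 2000·0.078 + 1050·0.667)/5000 = 0.30114
V̂(p̂_st) = Σ W_h² (1 − n_h/N_h) p̂_h(1−p̂_h)/(n_h−1):
  stratum 1: (1950/5000)²·(1 − 66/1950)·0.333·0.667/65 = 0.000502149
  stratum 2: (2000/5000)²·(1 − 193/2000)·0.078·0.922/192 = 5.41468e-05
  stratum 3: (1050/5000)²·(1 − 186/1050)·0.667·0.333/185 = 4.35674e-05
V̂(p̂_st) = 0.000599863; SE = √V̂ = 0.0244921

p̂_st ≈ 0.3011, SE ≈ 0.0245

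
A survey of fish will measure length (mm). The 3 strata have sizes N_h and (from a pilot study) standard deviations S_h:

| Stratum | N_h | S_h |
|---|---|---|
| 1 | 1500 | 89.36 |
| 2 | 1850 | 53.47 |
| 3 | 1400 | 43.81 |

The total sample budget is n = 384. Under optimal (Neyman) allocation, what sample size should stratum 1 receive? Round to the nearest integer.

Neyman allocation: n_h = n · N_h S_h / Σ N_i S_i, with n = 384.
  stratum 1: N_h·S_h = 1500·89.36 = 134040.00
  stratum 2: N_h·S_h = 1850·53.47 = 98919.50
  stratum 3: N_h·S_h = 1400·43.81 = 61334.00
Σ N_h S_h = 294293.50
n for stratum 1 = 384·134040.00/294293.50 = 174.898 → 175

175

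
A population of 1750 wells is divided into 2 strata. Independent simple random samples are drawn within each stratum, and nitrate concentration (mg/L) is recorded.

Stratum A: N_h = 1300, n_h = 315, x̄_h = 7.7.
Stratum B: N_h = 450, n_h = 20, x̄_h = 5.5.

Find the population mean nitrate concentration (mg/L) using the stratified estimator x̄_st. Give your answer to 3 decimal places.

N = Σ N_h = 1750. Stratum weights W_h = N_h/N.
x̄_st = (1300·7.7 + 450·5.5) / 1750 = 7.13429

x̄_st ≈ 7.134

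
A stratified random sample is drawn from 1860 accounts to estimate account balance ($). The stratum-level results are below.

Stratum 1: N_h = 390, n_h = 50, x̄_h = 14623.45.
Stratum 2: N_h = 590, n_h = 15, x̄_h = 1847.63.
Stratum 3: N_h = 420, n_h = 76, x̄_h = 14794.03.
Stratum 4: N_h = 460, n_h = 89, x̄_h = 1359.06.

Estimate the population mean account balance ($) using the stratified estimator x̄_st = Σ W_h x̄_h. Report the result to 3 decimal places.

N = Σ N_h = 1860. Stratum weights W_h = N_h/N.
x̄_st = (390·14623.45 + 590·1847.63 + 420·14794.03 + 460·1359.06) / 1860 = 7328.98247

x̄_st ≈ 7328.982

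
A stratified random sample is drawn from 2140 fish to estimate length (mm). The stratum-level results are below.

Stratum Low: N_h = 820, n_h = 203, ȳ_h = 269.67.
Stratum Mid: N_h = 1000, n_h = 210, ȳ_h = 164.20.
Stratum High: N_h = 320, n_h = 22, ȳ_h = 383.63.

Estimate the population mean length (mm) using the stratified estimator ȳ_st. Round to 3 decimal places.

N = Σ N_h = 2140. Stratum weights W_h = N_h/N.
ȳ_st = (820·269.67 + 1000·164.20 + 320·383.63) / 2140 = 237.42570

ȳ_st ≈ 237.426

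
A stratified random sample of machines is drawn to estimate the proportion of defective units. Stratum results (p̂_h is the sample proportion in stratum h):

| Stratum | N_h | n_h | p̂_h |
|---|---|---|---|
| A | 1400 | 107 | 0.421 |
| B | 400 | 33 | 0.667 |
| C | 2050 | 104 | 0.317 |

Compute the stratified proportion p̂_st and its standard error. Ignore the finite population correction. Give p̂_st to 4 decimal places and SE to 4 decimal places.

p̂_st ≈ 0.3912, SE ≈ 0.0312

N = 3850; stratum weights W_h = N_h/N.
p̂_st = Σ W_h p̂_h = (1400·0.421 + 400·0.667 + 2050·0.317)/3850 = 0.39118
V̂(p̂_st) = Σ W_h² p̂_h(1−p̂_h)/(n_h−1):
  stratum A: (1400/3850)²·0.421·0.579/106 = 0.000304081
  stratum B: (400/3850)²·0.667·0.333/32 = 7.49236e-05
  stratum C: (2050/3850)²·0.317·0.683/103 = 0.000595976
V̂(p̂_st) = 0.000974981; SE = √V̂ = 0.0312247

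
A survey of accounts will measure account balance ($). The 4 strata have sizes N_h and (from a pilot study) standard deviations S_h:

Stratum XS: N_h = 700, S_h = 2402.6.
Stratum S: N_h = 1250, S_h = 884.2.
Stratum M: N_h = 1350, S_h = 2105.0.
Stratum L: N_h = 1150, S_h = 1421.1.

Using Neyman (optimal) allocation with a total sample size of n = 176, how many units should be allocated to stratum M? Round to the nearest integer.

Neyman allocation: n_h = n · N_h S_h / Σ N_i S_i, with n = 176.
  stratum XS: N_h·S_h = 700·2402.6 = 1681820.00
  stratum S: N_h·S_h = 1250·884.2 = 1105250.00
  stratum M: N_h·S_h = 1350·2105.0 = 2841750.00
  stratum L: N_h·S_h = 1150·1421.1 = 1634265.00
Σ N_h S_h = 7263085.00
n for stratum M = 176·2841750.00/7263085.00 = 68.862 → 69

69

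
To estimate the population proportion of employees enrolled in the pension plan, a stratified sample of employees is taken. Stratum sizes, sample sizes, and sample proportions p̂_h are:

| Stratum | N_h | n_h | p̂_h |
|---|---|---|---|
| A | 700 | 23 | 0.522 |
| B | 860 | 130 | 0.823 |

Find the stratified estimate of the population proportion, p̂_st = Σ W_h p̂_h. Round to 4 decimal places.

p̂_st ≈ 0.6879

N = 1560; stratum weights W_h = N_h/N.
p̂_st = Σ W_h p̂_h = (700·0.522 + 860·0.823)/1560 = 0.68794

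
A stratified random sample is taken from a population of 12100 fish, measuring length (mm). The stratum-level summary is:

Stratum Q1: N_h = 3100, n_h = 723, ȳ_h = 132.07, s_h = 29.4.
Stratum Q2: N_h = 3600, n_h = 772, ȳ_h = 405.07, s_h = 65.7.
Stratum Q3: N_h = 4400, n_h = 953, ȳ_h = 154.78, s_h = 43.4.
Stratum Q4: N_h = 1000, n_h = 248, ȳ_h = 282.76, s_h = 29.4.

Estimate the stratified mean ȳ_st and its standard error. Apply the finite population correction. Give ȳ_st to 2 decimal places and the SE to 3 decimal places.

ȳ_st = Σ W_h ȳ_h = (3100·132.07 + 3600·405.07 + 4400·154.78 + 1000·282.76)/12100 = 234.00504
V̂(ȳ_st) = Σ W_h² (1 − n_h/N_h) s_h²/n_h, with W_h = N_h/N and N = 12100:
  stratum Q1: (3100/12100)²·(1 − 723/3100)·29.4²/723 = 0.0601695
  stratum Q2: (3600/12100)²·(1 − 772/3600)·65.7²/772 = 0.388799
  stratum Q3: (4400/12100)²·(1 − 953/4400)·43.4²/953 = 0.204743
  stratum Q4: (1000/12100)²·(1 − 248/1000)·29.4²/248 = 0.0179015
V̂(ȳ_st) = 0.671613
SE(ȳ_st) = √0.671613 = 0.81952

ȳ_st ≈ 234.01, SE ≈ 0.820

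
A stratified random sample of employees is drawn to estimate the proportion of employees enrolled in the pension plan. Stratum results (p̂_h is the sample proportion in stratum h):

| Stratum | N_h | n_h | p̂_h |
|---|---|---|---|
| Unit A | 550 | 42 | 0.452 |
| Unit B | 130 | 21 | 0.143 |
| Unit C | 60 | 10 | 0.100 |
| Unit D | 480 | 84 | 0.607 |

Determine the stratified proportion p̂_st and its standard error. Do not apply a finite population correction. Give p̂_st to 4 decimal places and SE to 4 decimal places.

N = 1220; stratum weights W_h = N_h/N.
p̂_st = Σ W_h p̂_h = (550·0.452 + 130·0.143 + 60·0.100 + 480·0.607)/1220 = 0.46275
V̂(p̂_st) = Σ W_h² p̂_h(1−p̂_h)/(n_h−1):
  stratum Unit A: (550/1220)²·0.452·0.548/41 = 0.00122784
  stratum Unit B: (130/1220)²·0.143·0.857/20 = 6.95751e-05
  stratum Unit C: (60/1220)²·0.100·0.900/9 = 2.4187e-05
  stratum Unit D: (480/1220)²·0.607·0.393/83 = 0.000444904
V̂(p̂_st) = 0.0017665; SE = √V̂ = 0.0420298

p̂_st ≈ 0.4627, SE ≈ 0.0420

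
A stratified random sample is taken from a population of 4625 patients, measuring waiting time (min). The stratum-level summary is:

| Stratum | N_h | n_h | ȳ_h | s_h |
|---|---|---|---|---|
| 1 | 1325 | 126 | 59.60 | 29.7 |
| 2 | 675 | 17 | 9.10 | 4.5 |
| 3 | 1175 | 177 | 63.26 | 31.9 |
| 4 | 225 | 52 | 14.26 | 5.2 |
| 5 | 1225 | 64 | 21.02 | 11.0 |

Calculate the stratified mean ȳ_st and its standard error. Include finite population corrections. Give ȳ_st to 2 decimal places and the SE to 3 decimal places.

ȳ_st = Σ W_h ȳ_h = (1325·59.60 + 675·9.10 + 1175·63.26 + 225·14.26 + 1225·21.02)/4625 = 40.73535
V̂(ȳ_st) = Σ W_h² (1 − n_h/N_h) s_h²/n_h, with W_h = N_h/N and N = 4625:
  stratum 1: (1325/4625)²·(1 − 126/1325)·29.7²/126 = 0.519941
  stratum 2: (675/4625)²·(1 − 17/675)·4.5²/17 = 0.0247333
  stratum 3: (1175/4625)²·(1 − 177/1175)·31.9²/177 = 0.315176
  stratum 4: (225/4625)²·(1 − 52/225)·5.2²/52 = 0.000946256
  stratum 5: (1225/4625)²·(1 − 64/1225)·11.0²/64 = 0.125704
V̂(ȳ_st) = 0.986501
SE(ȳ_st) = √0.986501 = 0.993227

ȳ_st ≈ 40.74, SE ≈ 0.993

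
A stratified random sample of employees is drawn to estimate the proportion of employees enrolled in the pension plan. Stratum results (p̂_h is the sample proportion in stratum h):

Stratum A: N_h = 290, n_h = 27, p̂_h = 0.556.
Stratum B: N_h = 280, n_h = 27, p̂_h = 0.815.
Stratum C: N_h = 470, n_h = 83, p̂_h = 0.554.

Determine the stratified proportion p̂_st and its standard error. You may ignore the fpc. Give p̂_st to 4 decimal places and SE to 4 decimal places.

p̂_st ≈ 0.6248, SE ≈ 0.0421

N = 1040; stratum weights W_h = N_h/N.
p̂_st = Σ W_h p̂_h = (290·0.556 + 280·0.815 + 470·0.554)/1040 = 0.62483
V̂(p̂_st) = Σ W_h² p̂_h(1−p̂_h)/(n_h−1):
  stratum A: (290/1040)²·0.556·0.444/26 = 0.000738267
  stratum B: (280/1040)²·0.815·0.185/26 = 0.000420345
  stratum C: (470/1040)²·0.554·0.446/82 = 0.000615403
V̂(p̂_st) = 0.00177402; SE = √V̂ = 0.0421191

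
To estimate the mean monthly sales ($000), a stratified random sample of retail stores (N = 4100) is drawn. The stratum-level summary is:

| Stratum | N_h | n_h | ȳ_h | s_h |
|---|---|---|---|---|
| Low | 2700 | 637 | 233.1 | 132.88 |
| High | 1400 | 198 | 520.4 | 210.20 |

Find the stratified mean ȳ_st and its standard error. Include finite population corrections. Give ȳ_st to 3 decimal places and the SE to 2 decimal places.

ȳ_st ≈ 331.202, SE ≈ 5.61

ȳ_st = Σ W_h ȳ_h = (2700·233.1 + 1400·520.4)/4100 = 331.20244
V̂(ȳ_st) = Σ W_h² (1 − n_h/N_h) s_h²/n_h, with W_h = N_h/N and N = 4100:
  stratum Low: (2700/4100)²·(1 − 637/2700)·132.88²/637 = 9.18491
  stratum High: (1400/4100)²·(1 − 198/1400)·210.20²/198 = 22.3391
V̂(ȳ_st) = 31.524
SE(ȳ_st) = √31.524 = 5.61462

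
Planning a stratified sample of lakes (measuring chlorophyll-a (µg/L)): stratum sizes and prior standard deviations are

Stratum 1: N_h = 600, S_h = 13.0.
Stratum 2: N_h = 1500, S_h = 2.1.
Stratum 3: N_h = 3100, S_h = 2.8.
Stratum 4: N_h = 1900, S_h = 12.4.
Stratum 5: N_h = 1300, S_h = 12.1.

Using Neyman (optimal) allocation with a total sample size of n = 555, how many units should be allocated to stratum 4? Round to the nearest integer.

Neyman allocation: n_h = n · N_h S_h / Σ N_i S_i, with n = 555.
  stratum 1: N_h·S_h = 600·13.0 = 7800.00
  stratum 2: N_h·S_h = 1500·2.1 = 3150.00
  stratum 3: N_h·S_h = 3100·2.8 = 8680.00
  stratum 4: N_h·S_h = 1900·12.4 = 23560.00
  stratum 5: N_h·S_h = 1300·12.1 = 15730.00
Σ N_h S_h = 58920.00
n for stratum 4 = 555·23560.00/58920.00 = 221.925 → 222

222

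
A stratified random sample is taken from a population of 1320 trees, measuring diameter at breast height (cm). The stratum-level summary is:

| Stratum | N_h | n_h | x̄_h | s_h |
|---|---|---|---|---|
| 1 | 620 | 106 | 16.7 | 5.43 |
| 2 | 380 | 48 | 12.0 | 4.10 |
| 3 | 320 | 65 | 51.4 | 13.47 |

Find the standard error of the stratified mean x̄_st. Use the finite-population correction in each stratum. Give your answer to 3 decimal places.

SE(x̄_st) ≈ 0.455

V̂(x̄_st) = Σ W_h² (1 − n_h/N_h) s_h²/n_h, with W_h = N_h/N and N = 1320:
  stratum 1: (620/1320)²·(1 − 106/620)·5.43²/106 = 0.0508746
  stratum 2: (380/1320)²·(1 − 48/380)·4.10²/48 = 0.0253571
  stratum 3: (320/1320)²·(1 − 65/320)·13.47²/65 = 0.130727
V̂(x̄_st) = 0.206958
SE(x̄_st) = √0.206958 = 0.454927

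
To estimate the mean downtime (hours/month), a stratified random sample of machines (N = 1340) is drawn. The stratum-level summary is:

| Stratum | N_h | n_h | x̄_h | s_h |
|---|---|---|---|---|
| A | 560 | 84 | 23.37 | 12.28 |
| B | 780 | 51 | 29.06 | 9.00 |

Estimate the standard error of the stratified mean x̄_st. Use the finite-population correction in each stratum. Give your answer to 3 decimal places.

V̂(x̄_st) = Σ W_h² (1 − n_h/N_h) s_h²/n_h, with W_h = N_h/N and N = 1340:
  stratum A: (560/1340)²·(1 − 84/560)·12.28²/84 = 0.266503
  stratum B: (780/1340)²·(1 − 51/780)·9.00²/51 = 0.502953
V̂(x̄_st) = 0.769456
SE(x̄_st) = √0.769456 = 0.877187

SE(x̄_st) ≈ 0.877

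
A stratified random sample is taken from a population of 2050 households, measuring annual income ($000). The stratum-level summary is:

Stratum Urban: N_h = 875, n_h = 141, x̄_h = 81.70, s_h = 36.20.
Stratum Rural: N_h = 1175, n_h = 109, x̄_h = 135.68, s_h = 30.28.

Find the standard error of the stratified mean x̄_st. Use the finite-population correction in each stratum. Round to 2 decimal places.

V̂(x̄_st) = Σ W_h² (1 − n_h/N_h) s_h²/n_h, with W_h = N_h/N and N = 2050:
  stratum Urban: (875/2050)²·(1 − 141/875)·36.20²/141 = 1.42035
  stratum Rural: (1175/2050)²·(1 − 109/1175)·30.28²/109 = 2.50711
V̂(x̄_st) = 3.92745
SE(x̄_st) = √3.92745 = 1.98178

SE(x̄_st) ≈ 1.98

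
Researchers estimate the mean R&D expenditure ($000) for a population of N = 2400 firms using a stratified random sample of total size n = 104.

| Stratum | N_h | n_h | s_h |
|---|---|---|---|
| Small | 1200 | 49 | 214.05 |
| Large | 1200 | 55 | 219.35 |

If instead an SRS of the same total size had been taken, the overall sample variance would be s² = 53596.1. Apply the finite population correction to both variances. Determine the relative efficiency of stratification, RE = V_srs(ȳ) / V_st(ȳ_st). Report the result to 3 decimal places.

V̂(ȳ_st) = Σ W_h² (1 − n_h/N_h) s_h²/n_h, with W_h = N_h/N and N = 2400:
  stratum Small: (1200/2400)²·(1 − 49/1200)·214.05²/49 = 224.217
  stratum Large: (1200/2400)²·(1 − 55/1200)·219.35²/55 = 208.678
V_st = 432.895
V_srs = (1 − 104/2400)·53596.1/104 = 493.015
Relative efficiency = V_srs / V_st = 493.015/432.895 = 1.1389

RE ≈ 1.139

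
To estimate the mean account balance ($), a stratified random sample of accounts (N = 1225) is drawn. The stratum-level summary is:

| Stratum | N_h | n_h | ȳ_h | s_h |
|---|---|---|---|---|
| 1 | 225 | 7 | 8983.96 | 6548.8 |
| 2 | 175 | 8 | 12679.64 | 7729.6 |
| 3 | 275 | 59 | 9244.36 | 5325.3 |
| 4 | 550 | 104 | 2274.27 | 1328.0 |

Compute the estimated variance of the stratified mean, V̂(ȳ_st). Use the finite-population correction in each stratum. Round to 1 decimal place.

V̂(ȳ_st) ≈ 367504.7

V̂(ȳ_st) = Σ W_h² (1 − n_h/N_h) s_h²/n_h, with W_h = N_h/N and N = 1225:
  stratum 1: (225/1225)²·(1 − 7/225)·6548.8²/7 = 200259
  stratum 2: (175/1225)²·(1 − 8/175)·7729.6²/8 = 145448
  stratum 3: (275/1225)²·(1 − 59/275)·5325.3²/59 = 19026.1
  stratum 4: (550/1225)²·(1 − 104/550)·1328.0²/104 = 2771.97
V̂(ȳ_st) = 367505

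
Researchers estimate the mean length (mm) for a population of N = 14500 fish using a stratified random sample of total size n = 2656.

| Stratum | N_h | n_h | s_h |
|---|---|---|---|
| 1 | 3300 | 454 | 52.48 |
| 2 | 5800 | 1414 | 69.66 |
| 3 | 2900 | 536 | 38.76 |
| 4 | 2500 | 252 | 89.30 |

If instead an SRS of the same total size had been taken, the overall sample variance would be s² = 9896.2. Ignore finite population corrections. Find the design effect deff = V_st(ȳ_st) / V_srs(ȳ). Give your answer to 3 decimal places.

deff ≈ 0.514

V̂(ȳ_st) = Σ W_h² s_h²/n_h, with W_h = N_h/N and N = 14500:
  stratum 1: (3300/14500)²·52.48²/454 = 0.314213
  stratum 2: (5800/14500)²·69.66²/1414 = 0.549082
  stratum 3: (2900/14500)²·38.76²/536 = 0.112115
  stratum 4: (2500/14500)²·89.30²/252 = 0.94069
V_st = 1.9161
V_srs = s²/n = 9896.2/2656 = 3.72598
deff = V_st / V_srs = 1.9161/3.72598 = 0.5143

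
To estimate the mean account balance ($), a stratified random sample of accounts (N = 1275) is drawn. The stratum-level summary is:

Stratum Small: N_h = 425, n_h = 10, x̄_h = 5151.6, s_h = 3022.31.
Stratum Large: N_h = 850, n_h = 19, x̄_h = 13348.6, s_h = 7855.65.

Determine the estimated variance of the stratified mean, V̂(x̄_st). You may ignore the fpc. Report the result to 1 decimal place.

V̂(x̄_st) = Σ W_h² s_h²/n_h, with W_h = N_h/N and N = 1275:
  stratum Small: (425/1275)²·3022.31²/10 = 101493
  stratum Large: (850/1275)²·7855.65²/19 = 1.44354e+06
V̂(x̄_st) = 1.54503e+06

V̂(x̄_st) ≈ 1545030.6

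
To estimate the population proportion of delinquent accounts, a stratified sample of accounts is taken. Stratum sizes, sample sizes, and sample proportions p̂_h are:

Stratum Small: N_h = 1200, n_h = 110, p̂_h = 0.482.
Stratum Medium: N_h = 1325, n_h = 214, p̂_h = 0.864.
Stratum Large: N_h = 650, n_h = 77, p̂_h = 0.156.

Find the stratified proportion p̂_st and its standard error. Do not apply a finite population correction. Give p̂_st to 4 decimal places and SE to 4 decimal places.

p̂_st ≈ 0.5747, SE ≈ 0.0223

N = 3175; stratum weights W_h = N_h/N.
p̂_st = Σ W_h p̂_h = (1200·0.482 + 1325·0.864 + 650·0.156)/3175 = 0.57468
V̂(p̂_st) = Σ W_h² p̂_h(1−p̂_h)/(n_h−1):
  stratum Small: (1200/3175)²·0.482·0.518/109 = 0.000327209
  stratum Medium: (1325/3175)²·0.864·0.136/213 = 9.60765e-05
  stratum Large: (650/3175)²·0.156·0.844/76 = 7.26094e-05
V̂(p̂_st) = 0.000495895; SE = √V̂ = 0.0222687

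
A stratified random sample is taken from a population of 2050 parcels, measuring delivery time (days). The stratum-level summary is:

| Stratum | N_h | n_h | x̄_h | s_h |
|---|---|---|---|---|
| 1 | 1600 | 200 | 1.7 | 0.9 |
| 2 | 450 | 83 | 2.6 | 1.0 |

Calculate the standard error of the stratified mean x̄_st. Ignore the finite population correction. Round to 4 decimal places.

SE(x̄_st) ≈ 0.0552

V̂(x̄_st) = Σ W_h² s_h²/n_h, with W_h = N_h/N and N = 2050:
  stratum 1: (1600/2050)²·0.9²/200 = 0.0024671
  stratum 2: (450/2050)²·1.0²/83 = 0.000580549
V̂(x̄_st) = 0.00304765
SE(x̄_st) = √0.00304765 = 0.0552055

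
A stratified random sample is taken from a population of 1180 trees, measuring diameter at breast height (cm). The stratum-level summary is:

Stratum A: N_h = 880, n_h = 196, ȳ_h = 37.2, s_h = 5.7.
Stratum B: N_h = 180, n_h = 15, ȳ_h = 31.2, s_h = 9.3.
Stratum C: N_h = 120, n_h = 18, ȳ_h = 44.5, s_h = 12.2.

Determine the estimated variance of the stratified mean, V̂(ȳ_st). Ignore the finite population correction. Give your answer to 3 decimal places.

V̂(ȳ_st) ≈ 0.312

V̂(ȳ_st) = Σ W_h² s_h²/n_h, with W_h = N_h/N and N = 1180:
  stratum A: (880/1180)²·5.7²/196 = 0.0921924
  stratum B: (180/1180)²·9.3²/15 = 0.13417
  stratum C: (120/1180)²·12.2²/18 = 0.0855157
V̂(ȳ_st) = 0.311878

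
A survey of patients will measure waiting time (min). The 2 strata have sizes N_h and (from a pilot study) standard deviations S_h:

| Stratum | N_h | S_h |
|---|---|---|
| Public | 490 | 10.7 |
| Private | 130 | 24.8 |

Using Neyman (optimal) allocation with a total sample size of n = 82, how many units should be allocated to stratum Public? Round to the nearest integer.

51

Neyman allocation: n_h = n · N_h S_h / Σ N_i S_i, with n = 82.
  stratum Public: N_h·S_h = 490·10.7 = 5243.00
  stratum Private: N_h·S_h = 130·24.8 = 3224.00
Σ N_h S_h = 8467.00
n for stratum Public = 82·5243.00/8467.00 = 50.777 → 51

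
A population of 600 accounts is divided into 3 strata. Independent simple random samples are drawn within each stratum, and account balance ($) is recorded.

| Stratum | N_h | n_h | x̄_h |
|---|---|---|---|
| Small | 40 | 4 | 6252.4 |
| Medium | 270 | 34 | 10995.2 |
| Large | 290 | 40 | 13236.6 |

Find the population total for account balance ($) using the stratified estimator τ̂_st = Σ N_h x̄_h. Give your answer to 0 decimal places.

τ̂_st ≈ 7057414

τ̂_st = Σ N_h x̄_h = 40·6252.4 + 270·10995.2 + 290·13236.6 = 7057414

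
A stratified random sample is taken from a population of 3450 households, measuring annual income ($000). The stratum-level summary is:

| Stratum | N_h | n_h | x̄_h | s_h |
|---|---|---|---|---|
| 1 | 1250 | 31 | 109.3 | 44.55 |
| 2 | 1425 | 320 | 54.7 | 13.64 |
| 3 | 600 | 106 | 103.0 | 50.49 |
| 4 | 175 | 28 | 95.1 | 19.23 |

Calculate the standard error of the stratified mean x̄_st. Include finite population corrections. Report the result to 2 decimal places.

V̂(x̄_st) = Σ W_h² (1 − n_h/N_h) s_h²/n_h, with W_h = N_h/N and N = 3450:
  stratum 1: (1250/3450)²·(1 − 31/1250)·44.55²/31 = 8.19614
  stratum 2: (1425/3450)²·(1 − 320/1425)·13.64²/320 = 0.0769162
  stratum 3: (600/3450)²·(1 − 106/600)·50.49²/106 = 0.598887
  stratum 4: (175/3450)²·(1 − 28/175)·19.23²/28 = 0.0285442
V̂(x̄_st) = 8.90049
SE(x̄_st) = √8.90049 = 2.98337

SE(x̄_st) ≈ 2.98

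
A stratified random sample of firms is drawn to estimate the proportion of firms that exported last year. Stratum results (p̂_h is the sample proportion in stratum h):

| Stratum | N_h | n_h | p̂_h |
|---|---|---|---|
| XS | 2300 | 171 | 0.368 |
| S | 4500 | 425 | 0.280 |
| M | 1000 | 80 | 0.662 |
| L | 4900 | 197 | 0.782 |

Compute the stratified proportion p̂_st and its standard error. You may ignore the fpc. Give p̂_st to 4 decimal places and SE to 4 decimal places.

N = 12700; stratum weights W_h = N_h/N.
p̂_st = Σ W_h p̂_h = (2300·0.368 + 4500·0.280 + 1000·0.662 + 4900·0.782)/12700 = 0.51970
V̂(p̂_st) = Σ W_h² p̂_h(1−p̂_h)/(n_h−1):
  stratum XS: (2300/12700)²·0.368·0.632/170 = 4.48708e-05
  stratum S: (4500/12700)²·0.280·0.720/424 = 5.96956e-05
  stratum M: (1000/12700)²·0.662·0.338/79 = 1.75606e-05
  stratum L: (4900/12700)²·0.782·0.218/196 = 0.000129477
V̂(p̂_st) = 0.000251604; SE = √V̂ = 0.015862

p̂_st ≈ 0.5197, SE ≈ 0.0159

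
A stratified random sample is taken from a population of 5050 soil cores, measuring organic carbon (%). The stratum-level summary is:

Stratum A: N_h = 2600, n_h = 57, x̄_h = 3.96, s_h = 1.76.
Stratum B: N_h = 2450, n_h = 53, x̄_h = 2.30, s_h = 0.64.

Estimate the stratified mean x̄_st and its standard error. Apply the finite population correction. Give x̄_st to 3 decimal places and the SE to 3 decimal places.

x̄_st = Σ W_h x̄_h = (2600·3.96 + 2450·2.30)/5050 = 3.15465
V̂(x̄_st) = Σ W_h² (1 − n_h/N_h) s_h²/n_h, with W_h = N_h/N and N = 5050:
  stratum A: (2600/5050)²·(1 − 57/2600)·1.76²/57 = 0.0140892
  stratum B: (2450/5050)²·(1 − 53/2450)·0.64²/53 = 0.00177965
V̂(x̄_st) = 0.0158689
SE(x̄_st) = √0.0158689 = 0.125972

x̄_st ≈ 3.155, SE ≈ 0.126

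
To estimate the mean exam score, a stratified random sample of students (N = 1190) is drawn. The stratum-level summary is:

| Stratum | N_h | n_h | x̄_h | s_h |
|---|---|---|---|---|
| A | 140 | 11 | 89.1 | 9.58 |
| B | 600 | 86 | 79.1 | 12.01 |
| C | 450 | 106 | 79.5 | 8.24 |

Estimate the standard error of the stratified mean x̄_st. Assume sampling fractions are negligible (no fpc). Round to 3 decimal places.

SE(x̄_st) ≈ 0.796

V̂(x̄_st) = Σ W_h² s_h²/n_h, with W_h = N_h/N and N = 1190:
  stratum A: (140/1190)²·9.58²/11 = 0.115478
  stratum B: (600/1190)²·12.01²/86 = 0.426379
  stratum C: (450/1190)²·8.24²/106 = 0.0915967
V̂(x̄_st) = 0.633454
SE(x̄_st) = √0.633454 = 0.795898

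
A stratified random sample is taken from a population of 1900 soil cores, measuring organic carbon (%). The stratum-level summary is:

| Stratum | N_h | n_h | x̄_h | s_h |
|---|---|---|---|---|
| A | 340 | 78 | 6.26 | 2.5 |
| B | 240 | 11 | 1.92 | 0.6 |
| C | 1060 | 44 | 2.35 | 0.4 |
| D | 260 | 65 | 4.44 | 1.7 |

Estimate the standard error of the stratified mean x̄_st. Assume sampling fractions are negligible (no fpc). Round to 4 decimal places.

SE(x̄_st) ≈ 0.0711

V̂(x̄_st) = Σ W_h² s_h²/n_h, with W_h = N_h/N and N = 1900:
  stratum A: (340/1900)²·2.5²/78 = 0.00256588
  stratum B: (240/1900)²·0.6²/11 = 0.000522186
  stratum C: (1060/1900)²·0.4²/44 = 0.00113181
  stratum D: (260/1900)²·1.7²/65 = 0.000832576
V̂(x̄_st) = 0.00505245
SE(x̄_st) = √0.00505245 = 0.0710806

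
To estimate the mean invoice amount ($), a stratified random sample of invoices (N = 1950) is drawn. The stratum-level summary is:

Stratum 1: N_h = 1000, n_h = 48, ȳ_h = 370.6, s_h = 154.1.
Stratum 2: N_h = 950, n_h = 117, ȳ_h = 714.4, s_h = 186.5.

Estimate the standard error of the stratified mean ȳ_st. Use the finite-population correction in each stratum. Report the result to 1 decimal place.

V̂(ȳ_st) = Σ W_h² (1 − n_h/N_h) s_h²/n_h, with W_h = N_h/N and N = 1950:
  stratum 1: (1000/1950)²·(1 − 48/1000)·154.1²/48 = 123.86
  stratum 2: (950/1950)²·(1 − 117/950)·186.5²/117 = 61.8687
V̂(ȳ_st) = 185.729
SE(ȳ_st) = √185.729 = 13.6282

SE(ȳ_st) ≈ 13.6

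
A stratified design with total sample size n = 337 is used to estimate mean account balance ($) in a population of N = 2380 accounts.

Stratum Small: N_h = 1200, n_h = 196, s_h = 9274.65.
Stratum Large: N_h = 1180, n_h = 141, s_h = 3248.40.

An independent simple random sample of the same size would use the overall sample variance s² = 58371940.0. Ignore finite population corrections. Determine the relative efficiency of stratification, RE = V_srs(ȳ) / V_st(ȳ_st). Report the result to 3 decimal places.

RE ≈ 1.333

V̂(ȳ_st) = Σ W_h² s_h²/n_h, with W_h = N_h/N and N = 2380:
  stratum Small: (1200/2380)²·9274.65²/196 = 111570
  stratum Large: (1180/2380)²·3248.40²/141 = 18396.3
V_st = 129966
V_srs = s²/n = 58371940.0/337 = 173211
Relative efficiency = V_srs / V_st = 173211/129966 = 1.3327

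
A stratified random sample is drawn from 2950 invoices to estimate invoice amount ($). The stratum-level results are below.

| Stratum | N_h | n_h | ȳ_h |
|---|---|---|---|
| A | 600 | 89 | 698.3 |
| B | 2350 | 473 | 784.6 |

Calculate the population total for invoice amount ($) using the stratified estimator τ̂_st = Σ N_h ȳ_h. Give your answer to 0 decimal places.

τ̂_st = Σ N_h ȳ_h = 600·698.3 + 2350·784.6 = 2262790

τ̂_st ≈ 2262790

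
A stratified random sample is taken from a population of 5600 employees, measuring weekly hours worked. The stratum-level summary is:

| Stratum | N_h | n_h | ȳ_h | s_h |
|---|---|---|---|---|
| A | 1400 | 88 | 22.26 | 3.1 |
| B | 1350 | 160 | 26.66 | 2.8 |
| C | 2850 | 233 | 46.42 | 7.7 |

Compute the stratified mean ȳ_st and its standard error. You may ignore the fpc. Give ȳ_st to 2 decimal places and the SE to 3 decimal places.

ȳ_st ≈ 35.62, SE ≈ 0.275

ȳ_st = Σ W_h ȳ_h = (1400·22.26 + 1350·26.66 + 2850·46.42)/5600 = 35.61643
V̂(ȳ_st) = Σ W_h² s_h²/n_h, with W_h = N_h/N and N = 5600:
  stratum A: (1400/5600)²·3.1²/88 = 0.00682528
  stratum B: (1350/5600)²·2.8²/160 = 0.00284766
  stratum C: (2850/5600)²·7.7²/233 = 0.0659082
V̂(ȳ_st) = 0.0755811
SE(ȳ_st) = √0.0755811 = 0.27492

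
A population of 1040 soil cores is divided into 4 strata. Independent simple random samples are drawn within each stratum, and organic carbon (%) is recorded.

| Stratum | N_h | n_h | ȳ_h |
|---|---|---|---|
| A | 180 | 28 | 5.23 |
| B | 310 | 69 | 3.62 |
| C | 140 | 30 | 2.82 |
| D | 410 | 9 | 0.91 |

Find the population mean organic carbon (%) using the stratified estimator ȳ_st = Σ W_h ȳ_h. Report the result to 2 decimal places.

ȳ_st ≈ 2.72

N = Σ N_h = 1040. Stratum weights W_h = N_h/N.
ȳ_st = (180·5.23 + 310·3.62 + 140·2.82 + 410·0.91) / 1040 = 2.7226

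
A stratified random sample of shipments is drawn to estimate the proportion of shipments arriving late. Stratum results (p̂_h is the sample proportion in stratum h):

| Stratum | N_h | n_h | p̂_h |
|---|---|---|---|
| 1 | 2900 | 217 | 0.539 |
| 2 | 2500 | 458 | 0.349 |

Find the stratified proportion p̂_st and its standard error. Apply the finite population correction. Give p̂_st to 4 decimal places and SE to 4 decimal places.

N = 5400; stratum weights W_h = N_h/N.
p̂_st = Σ W_h p̂_h = (2900·0.539 + 2500·0.349)/5400 = 0.45104
V̂(p̂_st) = Σ W_h² (1 − n_h/N_h) p̂_h(1−p̂_h)/(n_h−1):
  stratum 1: (2900/5400)²·(1 − 217/2900)·0.539·0.461/216 = 0.00030695
  stratum 2: (2500/5400)²·(1 − 458/2500)·0.349·0.651/457 = 8.70359e-05
V̂(p̂_st) = 0.000393986; SE = √V̂ = 0.0198491

p̂_st ≈ 0.4510, SE ≈ 0.0198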